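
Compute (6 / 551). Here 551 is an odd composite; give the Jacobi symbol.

Pull out 2: since 551 ≡ 7 (mod 8), (2/551) = +1.
Reciprocity: 3 ≡ 3 and 551 ≡ 3 (mod 4), so (3/551) = −(551/3).
Reduce top mod 3: now compute (2/3).
Pull out 2: since 3 ≡ 3 (mod 8), (2/3) = -1.
Reached (1/3) = 1. Collecting the sign flips along the way, the symbol is +1.

1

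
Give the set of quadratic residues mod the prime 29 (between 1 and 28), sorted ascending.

Square k = 1,…,14 (k and 29−k give the same square):
1²=1, 2²=4, 3²=9, 4²=16, 5²=25, 6²≡7, 7²≡20, 8²≡6, 9²≡23, 10²≡13, 11²≡5, 12²≡28, 13²≡24, 14²≡22 (mod 29).
So the quadratic residues mod 29 are {1, 4, 5, 6, 7, 9, 13, 16, 20, 22, 23, 24, 25, 28}.

1, 4, 5, 6, 7, 9, 13, 16, 20, 22, 23, 24, 25, 28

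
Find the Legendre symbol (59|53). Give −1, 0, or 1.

First reduce: 59 ≡ 6 (mod 53).
Pull out 2: since 53 ≡ 5 (mod 8), (2/53) = -1.
Reciprocity: 3 ≡ 3 and 53 ≡ 1 (mod 4), so (3/53) = +(53/3).
Reduce top mod 3: now compute (2/3).
Pull out 2: since 3 ≡ 3 (mod 8), (2/3) = -1.
Reached (1/3) = 1. Collecting the sign flips along the way, the symbol is +1.

1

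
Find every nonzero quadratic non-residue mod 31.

Square k = 1,…,15 (k and 31−k give the same square):
1²=1, 2²=4, 3²=9, 4²=16, 5²=25, 6²≡5, 7²≡18, 8²≡2, 9²≡19, 10²≡7, 11²≡28, 12²≡20, 13²≡14, 14²≡10, 15²≡8 (mod 31).
The residues are {1, 2, 4, 5, 7, 8, 9, 10, 14, 16, 18, 19, 20, 25, 28}; the non-residues are the remaining 15 nonzero classes.

3, 6, 11, 12, 13, 15, 17, 21, 22, 23, 24, 26, 27, 29, 30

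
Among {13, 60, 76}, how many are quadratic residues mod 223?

(13/223) = -1 → non-residue.
(60/223) = +1 → QR.
(76/223) = +1 → QR.
Total quadratic residues among the 3: 2.

2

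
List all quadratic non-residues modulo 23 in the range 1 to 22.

5, 7, 10, 11, 14, 15, 17, 19, 20, 21, 22

Square k = 1,…,11 (k and 23−k give the same square):
1²=1, 2²=4, 3²=9, 4²=16, 5²≡2, 6²≡13, 7²≡3, 8²≡18, 9²≡12, 10²≡8, 11²≡6 (mod 23).
The residues are {1, 2, 3, 4, 6, 8, 9, 12, 13, 16, 18}; the non-residues are the remaining 11 nonzero classes.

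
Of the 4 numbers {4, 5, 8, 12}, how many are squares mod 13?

2

(4/13) = +1 → QR.
(5/13) = -1 → non-residue.
(8/13) = -1 → non-residue.
(12/13) = +1 → QR.
Total quadratic residues among the 4: 2.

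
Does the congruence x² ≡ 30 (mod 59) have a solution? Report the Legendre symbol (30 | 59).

-1

Euler's criterion: (30/59) ≡ 30^29 (mod 59).
30^2 ≡ 15 (mod 59)
30^4 ≡ 48 (mod 59)
30^8 ≡ 3 (mod 59)
30^16 ≡ 9 (mod 59)
30^29 = 30^(16+8+4+1) ≡ 58 (mod 59).
Result is 58 ≡ −1, so (30/59) = −1.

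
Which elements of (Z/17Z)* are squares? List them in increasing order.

Square k = 1,…,8 (k and 17−k give the same square):
1²=1, 2²=4, 3²=9, 4²=16, 5²≡8, 6²≡2, 7²≡15, 8²≡13 (mod 17).
So the quadratic residues mod 17 are {1, 2, 4, 8, 9, 13, 15, 16}.

1,2,4,8,9,13,15,16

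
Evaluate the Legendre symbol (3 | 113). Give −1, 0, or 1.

Reciprocity: 3 ≡ 3 and 113 ≡ 1 (mod 4), so (3/113) = +(113/3).
Reduce top mod 3: now compute (2/3).
Pull out 2: since 3 ≡ 3 (mod 8), (2/3) = -1.
Reached (1/3) = 1. Collecting the sign flips along the way, the symbol is -1.

-1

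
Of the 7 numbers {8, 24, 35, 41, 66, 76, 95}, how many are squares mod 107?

3

(8/107) = -1 → non-residue.
(24/107) = -1 → non-residue.
(35/107) = +1 → QR.
(41/107) = +1 → QR.
(66/107) = -1 → non-residue.
(76/107) = +1 → QR.
(95/107) = -1 → non-residue.
Total quadratic residues among the 7: 3.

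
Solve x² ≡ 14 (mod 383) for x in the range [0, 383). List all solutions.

Since 383 ≡ 3 (mod 4), a square root of 14 is 14^((383+1)/4) = 14^96 mod 383.
Repeated squaring: 14^2≡196, 14^4≡116, 14^8≡51, 14^16≡303, 14^32≡272, 14^64≡65 (mod 383).
14^96 = 14^(64+32) ≡ 62 (mod 383).
Check: 62² = 3844 ≡ 14 (mod 383). The two roots are 62 and 321.

62, 321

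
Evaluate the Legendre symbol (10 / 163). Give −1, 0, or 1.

Pull out 2: since 163 ≡ 3 (mod 8), (2/163) = -1.
Reciprocity: 5 ≡ 1 and 163 ≡ 3 (mod 4), so (5/163) = +(163/5).
Reduce top mod 5: now compute (3/5).
Reciprocity: 3 ≡ 3 and 5 ≡ 1 (mod 4), so (3/5) = +(5/3).
Reduce top mod 3: now compute (2/3).
Pull out 2: since 3 ≡ 3 (mod 8), (2/3) = -1.
Reached (1/3) = 1. Collecting the sign flips along the way, the symbol is +1.

1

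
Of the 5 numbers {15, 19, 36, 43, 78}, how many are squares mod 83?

2

(15/83) = -1 → non-residue.
(19/83) = -1 → non-residue.
(36/83) = +1 → QR.
(43/83) = -1 → non-residue.
(78/83) = +1 → QR.
Total quadratic residues among the 5: 2.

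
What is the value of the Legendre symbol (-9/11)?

Euler's criterion: (-9/11) ≡ 2^5 (mod 11).
2^2 ≡ 4 (mod 11)
2^4 ≡ 5 (mod 11)
2^5 = 2^(4+1) ≡ 10 (mod 11).
Result is 10 ≡ −1, so (-9/11) = −1.

-1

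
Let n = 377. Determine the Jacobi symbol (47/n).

1

Reciprocity: 47 ≡ 3 and 377 ≡ 1 (mod 4), so (47/377) = +(377/47).
Reduce top mod 47: now compute (1/47).
Reached (1/47) = 1. Collecting the sign flips along the way, the symbol is +1.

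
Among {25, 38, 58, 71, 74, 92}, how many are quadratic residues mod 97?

(25/97) = +1 → QR.
(38/97) = -1 → non-residue.
(58/97) = -1 → non-residue.
(71/97) = -1 → non-residue.
(74/97) = -1 → non-residue.
(92/97) = -1 → non-residue.
Total quadratic residues among the 6: 1.

1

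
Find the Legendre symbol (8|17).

Pull out 2^3: since 17 ≡ 1 (mod 8), (2/17) = +1, so (2/17)^3 = +1.
Reached (1/17) = 1. Collecting the sign flips along the way, the symbol is +1.

1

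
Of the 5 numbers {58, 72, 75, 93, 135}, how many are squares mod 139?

0

(58/139) = -1 → non-residue.
(72/139) = -1 → non-residue.
(75/139) = -1 → non-residue.
(93/139) = -1 → non-residue.
(135/139) = -1 → non-residue.
Total quadratic residues among the 5: 0.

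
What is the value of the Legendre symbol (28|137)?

Pull out 2^2: since 137 ≡ 1 (mod 8), (2/137) = +1, so (2/137)^2 = +1.
Reciprocity: 7 ≡ 3 and 137 ≡ 1 (mod 4), so (7/137) = +(137/7).
Reduce top mod 7: now compute (4/7).
Pull out 2^2: since 7 ≡ 7 (mod 8), (2/7) = +1, so (2/7)^2 = +1.
Reached (1/7) = 1. Collecting the sign flips along the way, the symbol is +1.

1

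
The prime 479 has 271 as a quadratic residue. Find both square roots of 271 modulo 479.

121, 358

Since 479 ≡ 3 (mod 4), a square root of 271 is 271^((479+1)/4) = 271^120 mod 479.
Repeated squaring: 271^2≡154, 271^4≡245, 271^8≡150, 271^16≡466, 271^32≡169, 271^64≡300 (mod 479).
271^120 = 271^(64+32+16+8) ≡ 121 (mod 479).
Check: 121² = 14641 ≡ 271 (mod 479). The two roots are 121 and 358.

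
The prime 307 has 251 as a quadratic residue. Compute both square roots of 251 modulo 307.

78, 229

Since 307 ≡ 3 (mod 4), a square root of 251 is 251^((307+1)/4) = 251^77 mod 307.
Repeated squaring: 251^2≡66, 251^4≡58, 251^8≡294, 251^16≡169, 251^32≡10, 251^64≡100 (mod 307).
251^77 = 251^(64+8+4+1) ≡ 229 (mod 307).
Check: 229² = 52441 ≡ 251 (mod 307). The two roots are 78 and 229.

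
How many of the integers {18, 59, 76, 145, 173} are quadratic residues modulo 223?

(18/223) = +1 → QR.
(59/223) = -1 → non-residue.
(76/223) = +1 → QR.
(145/223) = -1 → non-residue.
(173/223) = -1 → non-residue.
Total quadratic residues among the 5: 2.

2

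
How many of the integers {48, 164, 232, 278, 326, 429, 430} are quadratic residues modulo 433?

5

(48/433) = +1 → QR.
(164/433) = +1 → QR.
(232/433) = -1 → non-residue.
(278/433) = +1 → QR.
(326/433) = -1 → non-residue.
(429/433) = +1 → QR.
(430/433) = +1 → QR.
Total quadratic residues among the 7: 5.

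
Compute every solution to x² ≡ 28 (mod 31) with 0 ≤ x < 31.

Since 31 ≡ 3 (mod 4), a square root of 28 is 28^((31+1)/4) = 28^8 mod 31.
Repeated squaring: 28^2≡9, 28^4≡19, 28^8≡20 (mod 31).
28^8 = 28^(8) ≡ 20 (mod 31).
Check: 20² = 400 ≡ 28 (mod 31). The two roots are 11 and 20.

11, 20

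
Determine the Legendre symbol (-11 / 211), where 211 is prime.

-1

First reduce: -11 ≡ 200 (mod 211).
Pull out 2^3: since 211 ≡ 3 (mod 8), (2/211) = -1, so (2/211)^3 = -1.
Reciprocity: 25 ≡ 1 and 211 ≡ 3 (mod 4), so (25/211) = +(211/25).
Reduce top mod 25: now compute (11/25).
Reciprocity: 11 ≡ 3 and 25 ≡ 1 (mod 4), so (11/25) = +(25/11).
Reduce top mod 11: now compute (3/11).
Reciprocity: 3 ≡ 3 and 11 ≡ 3 (mod 4), so (3/11) = −(11/3).
Reduce top mod 3: now compute (2/3).
Pull out 2: since 3 ≡ 3 (mod 8), (2/3) = -1.
Reached (1/3) = 1. Collecting the sign flips along the way, the symbol is -1.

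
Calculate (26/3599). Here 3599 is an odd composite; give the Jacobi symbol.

Pull out 2: since 3599 ≡ 7 (mod 8), (2/3599) = +1.
Reciprocity: 13 ≡ 1 and 3599 ≡ 3 (mod 4), so (13/3599) = +(3599/13).
Reduce top mod 13: now compute (11/13).
Reciprocity: 11 ≡ 3 and 13 ≡ 1 (mod 4), so (11/13) = +(13/11).
Reduce top mod 11: now compute (2/11).
Pull out 2: since 11 ≡ 3 (mod 8), (2/11) = -1.
Reached (1/11) = 1. Collecting the sign flips along the way, the symbol is -1.

-1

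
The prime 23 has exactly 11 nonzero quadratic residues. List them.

1, 2, 3, 4, 6, 8, 9, 12, 13, 16, 18

Square k = 1,…,11 (k and 23−k give the same square):
1²=1, 2²=4, 3²=9, 4²=16, 5²≡2, 6²≡13, 7²≡3, 8²≡18, 9²≡12, 10²≡8, 11²≡6 (mod 23).
So the quadratic residues mod 23 are {1, 2, 3, 4, 6, 8, 9, 12, 13, 16, 18}.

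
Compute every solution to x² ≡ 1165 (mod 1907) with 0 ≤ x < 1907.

Since 1907 ≡ 3 (mod 4), a square root of 1165 is 1165^((1907+1)/4) = 1165^477 mod 1907.
Repeated squaring: 1165^2≡1348, 1165^4≡1640, 1165^8≡730, 1165^16≡847, 1165^32≡377, 1165^64≡1011, 1165^128≡1876, 1165^256≡961 (mod 1907).
1165^477 = 1165^(256+128+64+16+8+4+1) ≡ 1160 (mod 1907).
Check: 1160² = 1345600 ≡ 1165 (mod 1907). The two roots are 747 and 1160.

747, 1160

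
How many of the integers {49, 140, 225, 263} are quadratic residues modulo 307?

2

(49/307) = +1 → QR.
(140/307) = -1 → non-residue.
(225/307) = +1 → QR.
(263/307) = -1 → non-residue.
Total quadratic residues among the 4: 2.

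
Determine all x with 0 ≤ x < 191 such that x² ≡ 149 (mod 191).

63, 128

Since 191 ≡ 3 (mod 4), a square root of 149 is 149^((191+1)/4) = 149^48 mod 191.
Repeated squaring: 149^2≡45, 149^4≡115, 149^8≡46, 149^16≡15, 149^32≡34 (mod 191).
149^48 = 149^(32+16) ≡ 128 (mod 191).
Check: 128² = 16384 ≡ 149 (mod 191). The two roots are 63 and 128.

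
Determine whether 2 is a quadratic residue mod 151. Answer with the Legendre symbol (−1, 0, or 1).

Euler's criterion: (2/151) ≡ 2^75 (mod 151).
2^2 ≡ 4 (mod 151)
2^4 ≡ 16 (mod 151)
2^8 ≡ 105 (mod 151)
2^16 ≡ 2 (mod 151)
2^32 ≡ 4 (mod 151)
2^64 ≡ 16 (mod 151)
2^75 = 2^(64+8+2+1) ≡ 1 (mod 151).
Result is 1, so (2/151) = 1.

1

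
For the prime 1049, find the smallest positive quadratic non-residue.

3

(2/1049) = +1, so 2 is a residue.
(3/1049) = −1, so 3 is the smallest positive non-residue mod 1049.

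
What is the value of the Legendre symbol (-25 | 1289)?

First reduce: -25 ≡ 1264 (mod 1289).
Pull out 2^4: since 1289 ≡ 1 (mod 8), (2/1289) = +1, so (2/1289)^4 = +1.
Reciprocity: 79 ≡ 3 and 1289 ≡ 1 (mod 4), so (79/1289) = +(1289/79).
Reduce top mod 79: now compute (25/79).
Reciprocity: 25 ≡ 1 and 79 ≡ 3 (mod 4), so (25/79) = +(79/25).
Reduce top mod 25: now compute (4/25).
Pull out 2^2: since 25 ≡ 1 (mod 8), (2/25) = +1, so (2/25)^2 = +1.
Reached (1/25) = 1. Collecting the sign flips along the way, the symbol is +1.

1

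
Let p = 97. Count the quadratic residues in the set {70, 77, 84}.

1

(70/97) = +1 → QR.
(77/97) = -1 → non-residue.
(84/97) = -1 → non-residue.
Total quadratic residues among the 3: 1.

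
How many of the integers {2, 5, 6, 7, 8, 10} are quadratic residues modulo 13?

(2/13) = -1 → non-residue.
(5/13) = -1 → non-residue.
(6/13) = -1 → non-residue.
(7/13) = -1 → non-residue.
(8/13) = -1 → non-residue.
(10/13) = +1 → QR.
Total quadratic residues among the 6: 1.

1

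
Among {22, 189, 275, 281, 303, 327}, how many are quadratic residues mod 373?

(22/373) = +1 → QR.
(189/373) = +1 → QR.
(275/373) = -1 → non-residue.
(281/373) = -1 → non-residue.
(303/373) = +1 → QR.
(327/373) = +1 → QR.
Total quadratic residues among the 6: 4.

4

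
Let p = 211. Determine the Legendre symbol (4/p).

Euler's criterion: (4/211) ≡ 4^105 (mod 211).
4^2 ≡ 16 (mod 211)
4^4 ≡ 45 (mod 211)
4^8 ≡ 126 (mod 211)
4^16 ≡ 51 (mod 211)
4^32 ≡ 69 (mod 211)
4^64 ≡ 119 (mod 211)
4^105 = 4^(64+32+8+1) ≡ 1 (mod 211).
Result is 1, so (4/211) = 1.

1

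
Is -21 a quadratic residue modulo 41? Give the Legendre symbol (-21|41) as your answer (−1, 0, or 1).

1

First reduce: -21 ≡ 20 (mod 41).
Pull out 2^2: since 41 ≡ 1 (mod 8), (2/41) = +1, so (2/41)^2 = +1.
Reciprocity: 5 ≡ 1 and 41 ≡ 1 (mod 4), so (5/41) = +(41/5).
Reduce top mod 5: now compute (1/5).
Reached (1/5) = 1. Collecting the sign flips along the way, the symbol is +1.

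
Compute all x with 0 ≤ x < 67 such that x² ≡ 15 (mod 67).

Since 67 ≡ 3 (mod 4), a square root of 15 is 15^((67+1)/4) = 15^17 mod 67.
Repeated squaring: 15^2≡24, 15^4≡40, 15^8≡59, 15^16≡64 (mod 67).
15^17 = 15^(16+1) ≡ 22 (mod 67).
Check: 22² = 484 ≡ 15 (mod 67). The two roots are 22 and 45.

22, 45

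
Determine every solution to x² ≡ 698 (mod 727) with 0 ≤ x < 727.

140, 587

Since 727 ≡ 3 (mod 4), a square root of 698 is 698^((727+1)/4) = 698^182 mod 727.
Repeated squaring: 698^2≡114, 698^4≡637, 698^8≡103, 698^16≡431, 698^32≡376, 698^64≡338, 698^128≡105 (mod 727).
698^182 = 698^(128+32+16+4+2) ≡ 587 (mod 727).
Check: 587² = 344569 ≡ 698 (mod 727). The two roots are 140 and 587.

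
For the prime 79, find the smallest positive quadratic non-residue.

3

(2/79) = +1, so 2 is a residue.
(3/79) = −1, so 3 is the smallest positive non-residue mod 79.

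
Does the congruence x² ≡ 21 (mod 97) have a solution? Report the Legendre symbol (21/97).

Reciprocity: 21 ≡ 1 and 97 ≡ 1 (mod 4), so (21/97) = +(97/21).
Reduce top mod 21: now compute (13/21).
Reciprocity: 13 ≡ 1 and 21 ≡ 1 (mod 4), so (13/21) = +(21/13).
Reduce top mod 13: now compute (8/13).
Pull out 2^3: since 13 ≡ 5 (mod 8), (2/13) = -1, so (2/13)^3 = -1.
Reached (1/13) = 1. Collecting the sign flips along the way, the symbol is -1.

-1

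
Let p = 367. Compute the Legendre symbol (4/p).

Pull out 2^2: since 367 ≡ 7 (mod 8), (2/367) = +1, so (2/367)^2 = +1.
Reached (1/367) = 1. Collecting the sign flips along the way, the symbol is +1.

1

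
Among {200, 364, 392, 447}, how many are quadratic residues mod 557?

(200/557) = -1 → non-residue.
(364/557) = -1 → non-residue.
(392/557) = -1 → non-residue.
(447/557) = -1 → non-residue.
Total quadratic residues among the 4: 0.

0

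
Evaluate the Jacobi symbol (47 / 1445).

-1

Reciprocity: 47 ≡ 3 and 1445 ≡ 1 (mod 4), so (47/1445) = +(1445/47).
Reduce top mod 47: now compute (35/47).
Reciprocity: 35 ≡ 3 and 47 ≡ 3 (mod 4), so (35/47) = −(47/35).
Reduce top mod 35: now compute (12/35).
Pull out 2^2: since 35 ≡ 3 (mod 8), (2/35) = -1, so (2/35)^2 = +1.
Reciprocity: 3 ≡ 3 and 35 ≡ 3 (mod 4), so (3/35) = −(35/3).
Reduce top mod 3: now compute (2/3).
Pull out 2: since 3 ≡ 3 (mod 8), (2/3) = -1.
Reached (1/3) = 1. Collecting the sign flips along the way, the symbol is -1.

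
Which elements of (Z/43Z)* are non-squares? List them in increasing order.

Square k = 1,…,21 (k and 43−k give the same square):
1²=1, 2²=4, 3²=9, 4²=16, 5²=25, 6²=36, 7²≡6, 8²≡21, 9²≡38, 10²≡14, 11²≡35, 12²≡15, 13²≡40, 14²≡24, 15²≡10, 16²≡41, 17²≡31, 18²≡23, 19²≡17, 20²≡13, 21²≡11 (mod 43).
The residues are {1, 4, 6, 9, 10, 11, 13, 14, 15, 16, 17, 21, 23, 24, 25, 31, 35, 36, 38, 40, 41}; the non-residues are the remaining 21 nonzero classes.

2, 3, 5, 7, 8, 12, 18, 19, 20, 22, 26, 27, 28, 29, 30, 32, 33, 34, 37, 39, 42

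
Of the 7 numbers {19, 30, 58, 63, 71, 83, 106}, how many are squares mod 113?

4

(19/113) = -1 → non-residue.
(30/113) = +1 → QR.
(58/113) = -1 → non-residue.
(63/113) = +1 → QR.
(71/113) = -1 → non-residue.
(83/113) = +1 → QR.
(106/113) = +1 → QR.
Total quadratic residues among the 7: 4.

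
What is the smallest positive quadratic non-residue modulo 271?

3

(2/271) = +1, so 2 is a residue.
(3/271) = −1, so 3 is the smallest positive non-residue mod 271.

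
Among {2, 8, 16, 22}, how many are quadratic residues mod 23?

3

(2/23) = +1 → QR.
(8/23) = +1 → QR.
(16/23) = +1 → QR.
(22/23) = -1 → non-residue.
Total quadratic residues among the 4: 3.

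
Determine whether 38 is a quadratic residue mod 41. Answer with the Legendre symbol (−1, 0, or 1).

Pull out 2: since 41 ≡ 1 (mod 8), (2/41) = +1.
Reciprocity: 19 ≡ 3 and 41 ≡ 1 (mod 4), so (19/41) = +(41/19).
Reduce top mod 19: now compute (3/19).
Reciprocity: 3 ≡ 3 and 19 ≡ 3 (mod 4), so (3/19) = −(19/3).
Reduce top mod 3: now compute (1/3).
Reached (1/3) = 1. Collecting the sign flips along the way, the symbol is -1.

-1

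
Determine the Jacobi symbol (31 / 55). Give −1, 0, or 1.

Reciprocity: 31 ≡ 3 and 55 ≡ 3 (mod 4), so (31/55) = −(55/31).
Reduce top mod 31: now compute (24/31).
Pull out 2^3: since 31 ≡ 7 (mod 8), (2/31) = +1, so (2/31)^3 = +1.
Reciprocity: 3 ≡ 3 and 31 ≡ 3 (mod 4), so (3/31) = −(31/3).
Reduce top mod 3: now compute (1/3).
Reached (1/3) = 1. Collecting the sign flips along the way, the symbol is +1.

1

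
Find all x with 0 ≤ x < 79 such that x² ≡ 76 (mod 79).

Since 79 ≡ 3 (mod 4), a square root of 76 is 76^((79+1)/4) = 76^20 mod 79.
Repeated squaring: 76^2≡9, 76^4≡2, 76^8≡4, 76^16≡16 (mod 79).
76^20 = 76^(16+4) ≡ 32 (mod 79).
Check: 32² = 1024 ≡ 76 (mod 79). The two roots are 32 and 47.

32, 47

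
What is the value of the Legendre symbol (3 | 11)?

1

Reciprocity: 3 ≡ 3 and 11 ≡ 3 (mod 4), so (3/11) = −(11/3).
Reduce top mod 3: now compute (2/3).
Pull out 2: since 3 ≡ 3 (mod 8), (2/3) = -1.
Reached (1/3) = 1. Collecting the sign flips along the way, the symbol is +1.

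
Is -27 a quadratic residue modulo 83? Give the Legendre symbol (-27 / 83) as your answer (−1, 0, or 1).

First reduce: -27 ≡ 56 (mod 83).
Pull out 2^3: since 83 ≡ 3 (mod 8), (2/83) = -1, so (2/83)^3 = -1.
Reciprocity: 7 ≡ 3 and 83 ≡ 3 (mod 4), so (7/83) = −(83/7).
Reduce top mod 7: now compute (6/7).
Pull out 2: since 7 ≡ 7 (mod 8), (2/7) = +1.
Reciprocity: 3 ≡ 3 and 7 ≡ 3 (mod 4), so (3/7) = −(7/3).
Reduce top mod 3: now compute (1/3).
Reached (1/3) = 1. Collecting the sign flips along the way, the symbol is -1.

-1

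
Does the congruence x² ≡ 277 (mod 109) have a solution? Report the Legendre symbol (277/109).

-1

First reduce: 277 ≡ 59 (mod 109).
Reciprocity: 59 ≡ 3 and 109 ≡ 1 (mod 4), so (59/109) = +(109/59).
Reduce top mod 59: now compute (50/59).
Pull out 2: since 59 ≡ 3 (mod 8), (2/59) = -1.
Reciprocity: 25 ≡ 1 and 59 ≡ 3 (mod 4), so (25/59) = +(59/25).
Reduce top mod 25: now compute (9/25).
Reciprocity: 9 ≡ 1 and 25 ≡ 1 (mod 4), so (9/25) = +(25/9).
Reduce top mod 9: now compute (7/9).
Reciprocity: 7 ≡ 3 and 9 ≡ 1 (mod 4), so (7/9) = +(9/7).
Reduce top mod 7: now compute (2/7).
Pull out 2: since 7 ≡ 7 (mod 8), (2/7) = +1.
Reached (1/7) = 1. Collecting the sign flips along the way, the symbol is -1.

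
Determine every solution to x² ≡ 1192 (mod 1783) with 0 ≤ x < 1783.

Since 1783 ≡ 3 (mod 4), a square root of 1192 is 1192^((1783+1)/4) = 1192^446 mod 1783.
Repeated squaring: 1192^2≡1596, 1192^4≡1092, 1192^8≡1420, 1192^16≡1610, 1192^32≡1401, 1192^64≡1501, 1192^128≡1072, 1192^256≡932 (mod 1783).
1192^446 = 1192^(256+128+32+16+8+4+2) ≡ 1351 (mod 1783).
Check: 1351² = 1825201 ≡ 1192 (mod 1783). The two roots are 432 and 1351.

432, 1351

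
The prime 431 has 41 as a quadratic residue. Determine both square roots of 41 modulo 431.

Since 431 ≡ 3 (mod 4), a square root of 41 is 41^((431+1)/4) = 41^108 mod 431.
Repeated squaring: 41^2≡388, 41^4≡125, 41^8≡109, 41^16≡244, 41^32≡58, 41^64≡347 (mod 431).
41^108 = 41^(64+32+8+4) ≡ 327 (mod 431).
Check: 327² = 106929 ≡ 41 (mod 431). The two roots are 104 and 327.

104, 327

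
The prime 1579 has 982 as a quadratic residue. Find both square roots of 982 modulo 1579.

359, 1220

Since 1579 ≡ 3 (mod 4), a square root of 982 is 982^((1579+1)/4) = 982^395 mod 1579.
Repeated squaring: 982^2≡1134, 982^4≡650, 982^8≡907, 982^16≡1569, 982^32≡100, 982^64≡526, 982^128≡351, 982^256≡39 (mod 1579).
982^395 = 982^(256+128+8+2+1) ≡ 359 (mod 1579).
Check: 359² = 128881 ≡ 982 (mod 1579). The two roots are 359 and 1220.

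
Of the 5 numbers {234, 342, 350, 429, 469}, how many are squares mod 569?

4

(234/569) = +1 → QR.
(342/569) = -1 → non-residue.
(350/569) = +1 → QR.
(429/569) = +1 → QR.
(469/569) = +1 → QR.
Total quadratic residues among the 5: 4.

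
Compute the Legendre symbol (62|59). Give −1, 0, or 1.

First reduce: 62 ≡ 3 (mod 59).
Reciprocity: 3 ≡ 3 and 59 ≡ 3 (mod 4), so (3/59) = −(59/3).
Reduce top mod 3: now compute (2/3).
Pull out 2: since 3 ≡ 3 (mod 8), (2/3) = -1.
Reached (1/3) = 1. Collecting the sign flips along the way, the symbol is +1.

1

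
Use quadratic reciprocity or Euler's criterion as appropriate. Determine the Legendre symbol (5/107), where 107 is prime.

-1

Reciprocity: 5 ≡ 1 and 107 ≡ 3 (mod 4), so (5/107) = +(107/5).
Reduce top mod 5: now compute (2/5).
Pull out 2: since 5 ≡ 5 (mod 8), (2/5) = -1.
Reached (1/5) = 1. Collecting the sign flips along the way, the symbol is -1.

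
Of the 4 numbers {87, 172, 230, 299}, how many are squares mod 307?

(87/307) = +1 → QR.
(172/307) = -1 → non-residue.
(230/307) = -1 → non-residue.
(299/307) = +1 → QR.
Total quadratic residues among the 4: 2.

2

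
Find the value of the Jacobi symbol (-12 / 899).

-1

First reduce: -12 ≡ 887 (mod 899).
Reciprocity: 887 ≡ 3 and 899 ≡ 3 (mod 4), so (887/899) = −(899/887).
Reduce top mod 887: now compute (12/887).
Pull out 2^2: since 887 ≡ 7 (mod 8), (2/887) = +1, so (2/887)^2 = +1.
Reciprocity: 3 ≡ 3 and 887 ≡ 3 (mod 4), so (3/887) = −(887/3).
Reduce top mod 3: now compute (2/3).
Pull out 2: since 3 ≡ 3 (mod 8), (2/3) = -1.
Reached (1/3) = 1. Collecting the sign flips along the way, the symbol is -1.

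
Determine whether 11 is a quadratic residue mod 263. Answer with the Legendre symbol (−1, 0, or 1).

1

Reciprocity: 11 ≡ 3 and 263 ≡ 3 (mod 4), so (11/263) = −(263/11).
Reduce top mod 11: now compute (10/11).
Pull out 2: since 11 ≡ 3 (mod 8), (2/11) = -1.
Reciprocity: 5 ≡ 1 and 11 ≡ 3 (mod 4), so (5/11) = +(11/5).
Reduce top mod 5: now compute (1/5).
Reached (1/5) = 1. Collecting the sign flips along the way, the symbol is +1.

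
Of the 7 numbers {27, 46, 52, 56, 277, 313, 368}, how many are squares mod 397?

4

(27/397) = +1 → QR.
(46/397) = -1 → non-residue.
(52/397) = -1 → non-residue.
(56/397) = +1 → QR.
(277/397) = +1 → QR.
(313/397) = -1 → non-residue.
(368/397) = +1 → QR.
Total quadratic residues among the 7: 4.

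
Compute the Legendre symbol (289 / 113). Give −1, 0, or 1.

First reduce: 289 ≡ 63 (mod 113).
Reciprocity: 63 ≡ 3 and 113 ≡ 1 (mod 4), so (63/113) = +(113/63).
Reduce top mod 63: now compute (50/63).
Pull out 2: since 63 ≡ 7 (mod 8), (2/63) = +1.
Reciprocity: 25 ≡ 1 and 63 ≡ 3 (mod 4), so (25/63) = +(63/25).
Reduce top mod 25: now compute (13/25).
Reciprocity: 13 ≡ 1 and 25 ≡ 1 (mod 4), so (13/25) = +(25/13).
Reduce top mod 13: now compute (12/13).
Pull out 2^2: since 13 ≡ 5 (mod 8), (2/13) = -1, so (2/13)^2 = +1.
Reciprocity: 3 ≡ 3 and 13 ≡ 1 (mod 4), so (3/13) = +(13/3).
Reduce top mod 3: now compute (1/3).
Reached (1/3) = 1. Collecting the sign flips along the way, the symbol is +1.

1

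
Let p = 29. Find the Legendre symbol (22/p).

Euler's criterion: (22/29) ≡ 22^14 (mod 29).
22^2 ≡ 20 (mod 29)
22^4 ≡ 23 (mod 29)
22^8 ≡ 7 (mod 29)
22^14 = 22^(8+4+2) ≡ 1 (mod 29).
Result is 1, so (22/29) = 1.

1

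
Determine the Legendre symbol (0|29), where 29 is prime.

0

Top reduces to 0: gcd > 1, so the symbol is 0.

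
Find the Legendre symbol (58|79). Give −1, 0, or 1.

Euler's criterion: (58/79) ≡ 58^39 (mod 79).
58^2 ≡ 46 (mod 79)
58^4 ≡ 62 (mod 79)
58^8 ≡ 52 (mod 79)
58^16 ≡ 18 (mod 79)
58^32 ≡ 8 (mod 79)
58^39 = 58^(32+4+2+1) ≡ 78 (mod 79).
Result is 78 ≡ −1, so (58/79) = −1.

-1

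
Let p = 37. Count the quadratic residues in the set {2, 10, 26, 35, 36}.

(2/37) = -1 → non-residue.
(10/37) = +1 → QR.
(26/37) = +1 → QR.
(35/37) = -1 → non-residue.
(36/37) = +1 → QR.
Total quadratic residues among the 5: 3.

3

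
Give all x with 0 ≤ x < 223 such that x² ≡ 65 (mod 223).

43, 180

Since 223 ≡ 3 (mod 4), a square root of 65 is 65^((223+1)/4) = 65^56 mod 223.
Repeated squaring: 65^2≡211, 65^4≡144, 65^8≡220, 65^16≡9, 65^32≡81 (mod 223).
65^56 = 65^(32+16+8) ≡ 43 (mod 223).
Check: 43² = 1849 ≡ 65 (mod 223). The two roots are 43 and 180.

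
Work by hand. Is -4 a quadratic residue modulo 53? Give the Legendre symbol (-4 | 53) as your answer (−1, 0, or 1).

1

Euler's criterion: (-4/53) ≡ 49^26 (mod 53).
49^2 ≡ 16 (mod 53)
49^4 ≡ 44 (mod 53)
49^8 ≡ 28 (mod 53)
49^16 ≡ 42 (mod 53)
49^26 = 49^(16+8+2) ≡ 1 (mod 53).
Result is 1, so (-4/53) = 1.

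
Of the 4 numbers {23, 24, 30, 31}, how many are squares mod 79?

(23/79) = +1 → QR.
(24/79) = -1 → non-residue.
(30/79) = -1 → non-residue.
(31/79) = +1 → QR.
Total quadratic residues among the 4: 2.

2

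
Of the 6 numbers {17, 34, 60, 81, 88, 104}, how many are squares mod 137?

5

(17/137) = +1 → QR.
(34/137) = +1 → QR.
(60/137) = +1 → QR.
(81/137) = +1 → QR.
(88/137) = +1 → QR.
(104/137) = -1 → non-residue.
Total quadratic residues among the 6: 5.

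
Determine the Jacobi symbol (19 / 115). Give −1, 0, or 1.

Reciprocity: 19 ≡ 3 and 115 ≡ 3 (mod 4), so (19/115) = −(115/19).
Reduce top mod 19: now compute (1/19).
Reached (1/19) = 1. Collecting the sign flips along the way, the symbol is -1.

-1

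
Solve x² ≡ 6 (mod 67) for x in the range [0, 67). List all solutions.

26, 41

Since 67 ≡ 3 (mod 4), a square root of 6 is 6^((67+1)/4) = 6^17 mod 67.
Repeated squaring: 6^2≡36, 6^4≡23, 6^8≡60, 6^16≡49 (mod 67).
6^17 = 6^(16+1) ≡ 26 (mod 67).
Check: 26² = 676 ≡ 6 (mod 67). The two roots are 26 and 41.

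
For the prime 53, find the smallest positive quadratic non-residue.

2

(2/53) = −1, so 2 is the smallest positive non-residue mod 53.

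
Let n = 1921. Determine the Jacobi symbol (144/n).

1

Pull out 2^4: since 1921 ≡ 1 (mod 8), (2/1921) = +1, so (2/1921)^4 = +1.
Reciprocity: 9 ≡ 1 and 1921 ≡ 1 (mod 4), so (9/1921) = +(1921/9).
Reduce top mod 9: now compute (4/9).
Pull out 2^2: since 9 ≡ 1 (mod 8), (2/9) = +1, so (2/9)^2 = +1.
Reached (1/9) = 1. Collecting the sign flips along the way, the symbol is +1.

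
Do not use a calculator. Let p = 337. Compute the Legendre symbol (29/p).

Euler's criterion: (29/337) ≡ 29^168 (mod 337).
29^2 ≡ 167 (mod 337)
29^4 ≡ 255 (mod 337)
29^8 ≡ 321 (mod 337)
29^16 ≡ 256 (mod 337)
29^32 ≡ 158 (mod 337)
29^64 ≡ 26 (mod 337)
29^128 ≡ 2 (mod 337)
29^168 = 29^(128+32+8) ≡ 336 (mod 337).
Result is 336 ≡ −1, so (29/337) = −1.

-1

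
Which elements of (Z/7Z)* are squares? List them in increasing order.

1, 2, 4

Square k = 1,…,3 (k and 7−k give the same square):
1²=1, 2²=4, 3²≡2 (mod 7).
So the quadratic residues mod 7 are {1, 2, 4}.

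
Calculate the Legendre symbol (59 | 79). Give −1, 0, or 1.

Euler's criterion: (59/79) ≡ 59^39 (mod 79).
59^2 ≡ 5 (mod 79)
59^4 ≡ 25 (mod 79)
59^8 ≡ 72 (mod 79)
59^16 ≡ 49 (mod 79)
59^32 ≡ 31 (mod 79)
59^39 = 59^(32+4+2+1) ≡ 78 (mod 79).
Result is 78 ≡ −1, so (59/79) = −1.

-1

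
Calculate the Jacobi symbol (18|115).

Pull out 2: since 115 ≡ 3 (mod 8), (2/115) = -1.
Reciprocity: 9 ≡ 1 and 115 ≡ 3 (mod 4), so (9/115) = +(115/9).
Reduce top mod 9: now compute (7/9).
Reciprocity: 7 ≡ 3 and 9 ≡ 1 (mod 4), so (7/9) = +(9/7).
Reduce top mod 7: now compute (2/7).
Pull out 2: since 7 ≡ 7 (mod 8), (2/7) = +1.
Reached (1/7) = 1. Collecting the sign flips along the way, the symbol is -1.

-1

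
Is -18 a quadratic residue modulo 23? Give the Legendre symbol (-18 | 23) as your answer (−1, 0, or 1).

-1

Euler's criterion: (-18/23) ≡ 5^11 (mod 23).
5^2 ≡ 2 (mod 23)
5^4 ≡ 4 (mod 23)
5^8 ≡ 16 (mod 23)
5^11 = 5^(8+2+1) ≡ 22 (mod 23).
Result is 22 ≡ −1, so (-18/23) = −1.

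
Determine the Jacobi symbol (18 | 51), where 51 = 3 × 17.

0

Pull out 2: since 51 ≡ 3 (mod 8), (2/51) = -1.
Reciprocity: 9 ≡ 1 and 51 ≡ 3 (mod 4), so (9/51) = +(51/9).
Reduce top mod 9: now compute (6/9).
Pull out 2: since 9 ≡ 1 (mod 8), (2/9) = +1.
Reciprocity: 3 ≡ 3 and 9 ≡ 1 (mod 4), so (3/9) = +(9/3).
Reduce top mod 3: now compute (0/3).
Top reduces to 0: gcd > 1, so the symbol is 0.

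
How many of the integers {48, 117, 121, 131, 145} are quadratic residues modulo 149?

2

(48/149) = -1 → non-residue.
(117/149) = -1 → non-residue.
(121/149) = +1 → QR.
(131/149) = -1 → non-residue.
(145/149) = +1 → QR.
Total quadratic residues among the 5: 2.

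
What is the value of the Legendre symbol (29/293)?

-1

Reciprocity: 29 ≡ 1 and 293 ≡ 1 (mod 4), so (29/293) = +(293/29).
Reduce top mod 29: now compute (3/29).
Reciprocity: 3 ≡ 3 and 29 ≡ 1 (mod 4), so (3/29) = +(29/3).
Reduce top mod 3: now compute (2/3).
Pull out 2: since 3 ≡ 3 (mod 8), (2/3) = -1.
Reached (1/3) = 1. Collecting the sign flips along the way, the symbol is -1.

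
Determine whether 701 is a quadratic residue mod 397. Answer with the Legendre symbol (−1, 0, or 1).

1

Euler's criterion: (701/397) ≡ 304^198 (mod 397).
304^2 ≡ 312 (mod 397)
304^4 ≡ 79 (mod 397)
304^8 ≡ 286 (mod 397)
304^16 ≡ 14 (mod 397)
304^32 ≡ 196 (mod 397)
304^64 ≡ 304 (mod 397)
304^128 ≡ 312 (mod 397)
304^198 = 304^(128+64+4+2) ≡ 1 (mod 397).
Result is 1, so (701/397) = 1.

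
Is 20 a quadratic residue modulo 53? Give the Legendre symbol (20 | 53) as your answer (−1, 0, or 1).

-1

Pull out 2^2: since 53 ≡ 5 (mod 8), (2/53) = -1, so (2/53)^2 = +1.
Reciprocity: 5 ≡ 1 and 53 ≡ 1 (mod 4), so (5/53) = +(53/5).
Reduce top mod 5: now compute (3/5).
Reciprocity: 3 ≡ 3 and 5 ≡ 1 (mod 4), so (3/5) = +(5/3).
Reduce top mod 3: now compute (2/3).
Pull out 2: since 3 ≡ 3 (mod 8), (2/3) = -1.
Reached (1/3) = 1. Collecting the sign flips along the way, the symbol is -1.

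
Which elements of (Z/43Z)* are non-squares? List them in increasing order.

2,3,5,7,8,12,18,19,20,22,26,27,28,29,30,32,33,34,37,39,42

Square k = 1,…,21 (k and 43−k give the same square):
1²=1, 2²=4, 3²=9, 4²=16, 5²=25, 6²=36, 7²≡6, 8²≡21, 9²≡38, 10²≡14, 11²≡35, 12²≡15, 13²≡40, 14²≡24, 15²≡10, 16²≡41, 17²≡31, 18²≡23, 19²≡17, 20²≡13, 21²≡11 (mod 43).
The residues are {1, 4, 6, 9, 10, 11, 13, 14, 15, 16, 17, 21, 23, 24, 25, 31, 35, 36, 38, 40, 41}; the non-residues are the remaining 21 nonzero classes.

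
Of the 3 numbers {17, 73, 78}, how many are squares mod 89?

(17/89) = +1 → QR.
(73/89) = +1 → QR.
(78/89) = +1 → QR.
Total quadratic residues among the 3: 3.

3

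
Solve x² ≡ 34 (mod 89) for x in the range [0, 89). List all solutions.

89 ≡ 1 (mod 4), so we find a root by search.
Trying successive values, 37² = 1369 ≡ 34 (mod 89). The other root is 89 − 37 = 52.

37, 52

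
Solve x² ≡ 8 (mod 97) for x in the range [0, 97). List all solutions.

28, 69

97 ≡ 1 (mod 4), so we find a root by search.
Trying successive values, 28² = 784 ≡ 8 (mod 97). The other root is 97 − 28 = 69.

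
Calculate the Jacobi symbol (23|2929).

Reciprocity: 23 ≡ 3 and 2929 ≡ 1 (mod 4), so (23/2929) = +(2929/23).
Reduce top mod 23: now compute (8/23).
Pull out 2^3: since 23 ≡ 7 (mod 8), (2/23) = +1, so (2/23)^3 = +1.
Reached (1/23) = 1. Collecting the sign flips along the way, the symbol is +1.

1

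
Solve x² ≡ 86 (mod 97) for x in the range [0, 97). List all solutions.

97 ≡ 1 (mod 4), so we find a root by search.
Trying successive values, 38² = 1444 ≡ 86 (mod 97). The other root is 97 − 38 = 59.

38, 59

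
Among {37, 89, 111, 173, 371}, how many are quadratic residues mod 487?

(37/487) = -1 → non-residue.
(89/487) = +1 → QR.
(111/487) = +1 → QR.
(173/487) = -1 → non-residue.
(371/487) = -1 → non-residue.
Total quadratic residues among the 5: 2.

2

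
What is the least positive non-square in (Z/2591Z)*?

(2/2591) = +1, so 2 is a residue.
(3/2591) = +1, so 3 is a residue.
(4/2591) = +1, so 4 is a residue.
(5/2591) = +1, so 5 is a residue.
(6/2591) = +1, so 6 is a residue.
(7/2591) = −1, so 7 is the smallest positive non-residue mod 2591.

7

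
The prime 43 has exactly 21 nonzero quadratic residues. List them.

1, 4, 6, 9, 10, 11, 13, 14, 15, 16, 17, 21, 23, 24, 25, 31, 35, 36, 38, 40, 41

Square k = 1,…,21 (k and 43−k give the same square):
1²=1, 2²=4, 3²=9, 4²=16, 5²=25, 6²=36, 7²≡6, 8²≡21, 9²≡38, 10²≡14, 11²≡35, 12²≡15, 13²≡40, 14²≡24, 15²≡10, 16²≡41, 17²≡31, 18²≡23, 19²≡17, 20²≡13, 21²≡11 (mod 43).
So the quadratic residues mod 43 are {1, 4, 6, 9, 10, 11, 13, 14, 15, 16, 17, 21, 23, 24, 25, 31, 35, 36, 38, 40, 41}.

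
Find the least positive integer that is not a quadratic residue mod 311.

(2/311) = +1, so 2 is a residue.
(3/311) = +1, so 3 is a residue.
(4/311) = +1, so 4 is a residue.
(5/311) = +1, so 5 is a residue.
(6/311) = +1, so 6 is a residue.
(7/311) = +1, so 7 is a residue.
(8/311) = +1, so 8 is a residue.
(9/311) = +1, so 9 is a residue.
(10/311) = +1, so 10 is a residue.
(11/311) = −1, so 11 is the smallest positive non-residue mod 311.

11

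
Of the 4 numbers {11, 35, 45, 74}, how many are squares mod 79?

2

(11/79) = +1 → QR.
(35/79) = -1 → non-residue.
(45/79) = +1 → QR.
(74/79) = -1 → non-residue.
Total quadratic residues among the 4: 2.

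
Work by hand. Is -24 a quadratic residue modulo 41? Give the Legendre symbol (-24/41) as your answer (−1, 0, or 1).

Euler's criterion: (-24/41) ≡ 17^20 (mod 41).
17^2 ≡ 2 (mod 41)
17^4 ≡ 4 (mod 41)
17^8 ≡ 16 (mod 41)
17^16 ≡ 10 (mod 41)
17^20 = 17^(16+4) ≡ 40 (mod 41).
Result is 40 ≡ −1, so (-24/41) = −1.

-1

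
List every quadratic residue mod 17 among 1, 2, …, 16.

1, 2, 4, 8, 9, 13, 15, 16

Square k = 1,…,8 (k and 17−k give the same square):
1²=1, 2²=4, 3²=9, 4²=16, 5²≡8, 6²≡2, 7²≡15, 8²≡13 (mod 17).
So the quadratic residues mod 17 are {1, 2, 4, 8, 9, 13, 15, 16}.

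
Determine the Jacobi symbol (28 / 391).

1

Pull out 2^2: since 391 ≡ 7 (mod 8), (2/391) = +1, so (2/391)^2 = +1.
Reciprocity: 7 ≡ 3 and 391 ≡ 3 (mod 4), so (7/391) = −(391/7).
Reduce top mod 7: now compute (6/7).
Pull out 2: since 7 ≡ 7 (mod 8), (2/7) = +1.
Reciprocity: 3 ≡ 3 and 7 ≡ 3 (mod 4), so (3/7) = −(7/3).
Reduce top mod 3: now compute (1/3).
Reached (1/3) = 1. Collecting the sign flips along the way, the symbol is +1.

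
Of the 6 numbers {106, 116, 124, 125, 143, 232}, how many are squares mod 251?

4

(106/251) = +1 → QR.
(116/251) = -1 → non-residue.
(124/251) = +1 → QR.
(125/251) = +1 → QR.
(143/251) = -1 → non-residue.
(232/251) = +1 → QR.
Total quadratic residues among the 6: 4.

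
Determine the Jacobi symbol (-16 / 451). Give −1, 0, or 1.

-1

First reduce: -16 ≡ 435 (mod 451).
Reciprocity: 435 ≡ 3 and 451 ≡ 3 (mod 4), so (435/451) = −(451/435).
Reduce top mod 435: now compute (16/435).
Pull out 2^4: since 435 ≡ 3 (mod 8), (2/435) = -1, so (2/435)^4 = +1.
Reached (1/435) = 1. Collecting the sign flips along the way, the symbol is -1.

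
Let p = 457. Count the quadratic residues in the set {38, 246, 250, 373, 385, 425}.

(38/457) = +1 → QR.
(246/457) = -1 → non-residue.
(250/457) = -1 → non-residue.
(373/457) = +1 → QR.
(385/457) = +1 → QR.
(425/457) = +1 → QR.
Total quadratic residues among the 6: 4.

4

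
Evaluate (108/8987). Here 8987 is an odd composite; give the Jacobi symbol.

Pull out 2^2: since 8987 ≡ 3 (mod 8), (2/8987) = -1, so (2/8987)^2 = +1.
Reciprocity: 27 ≡ 3 and 8987 ≡ 3 (mod 4), so (27/8987) = −(8987/27).
Reduce top mod 27: now compute (23/27).
Reciprocity: 23 ≡ 3 and 27 ≡ 3 (mod 4), so (23/27) = −(27/23).
Reduce top mod 23: now compute (4/23).
Pull out 2^2: since 23 ≡ 7 (mod 8), (2/23) = +1, so (2/23)^2 = +1.
Reached (1/23) = 1. Collecting the sign flips along the way, the symbol is +1.

1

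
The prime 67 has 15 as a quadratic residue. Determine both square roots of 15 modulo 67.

22, 45

Since 67 ≡ 3 (mod 4), a square root of 15 is 15^((67+1)/4) = 15^17 mod 67.
Repeated squaring: 15^2≡24, 15^4≡40, 15^8≡59, 15^16≡64 (mod 67).
15^17 = 15^(16+1) ≡ 22 (mod 67).
Check: 22² = 484 ≡ 15 (mod 67). The two roots are 22 and 45.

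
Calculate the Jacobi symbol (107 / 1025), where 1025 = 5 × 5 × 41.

Reciprocity: 107 ≡ 3 and 1025 ≡ 1 (mod 4), so (107/1025) = +(1025/107).
Reduce top mod 107: now compute (62/107).
Pull out 2: since 107 ≡ 3 (mod 8), (2/107) = -1.
Reciprocity: 31 ≡ 3 and 107 ≡ 3 (mod 4), so (31/107) = −(107/31).
Reduce top mod 31: now compute (14/31).
Pull out 2: since 31 ≡ 7 (mod 8), (2/31) = +1.
Reciprocity: 7 ≡ 3 and 31 ≡ 3 (mod 4), so (7/31) = −(31/7).
Reduce top mod 7: now compute (3/7).
Reciprocity: 3 ≡ 3 and 7 ≡ 3 (mod 4), so (3/7) = −(7/3).
Reduce top mod 3: now compute (1/3).
Reached (1/3) = 1. Collecting the sign flips along the way, the symbol is +1.

1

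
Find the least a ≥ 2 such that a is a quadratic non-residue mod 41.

3

(2/41) = +1, so 2 is a residue.
(3/41) = −1, so 3 is the smallest positive non-residue mod 41.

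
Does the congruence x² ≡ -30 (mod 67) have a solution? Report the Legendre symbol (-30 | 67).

1

First reduce: -30 ≡ 37 (mod 67).
Reciprocity: 37 ≡ 1 and 67 ≡ 3 (mod 4), so (37/67) = +(67/37).
Reduce top mod 37: now compute (30/37).
Pull out 2: since 37 ≡ 5 (mod 8), (2/37) = -1.
Reciprocity: 15 ≡ 3 and 37 ≡ 1 (mod 4), so (15/37) = +(37/15).
Reduce top mod 15: now compute (7/15).
Reciprocity: 7 ≡ 3 and 15 ≡ 3 (mod 4), so (7/15) = −(15/7).
Reduce top mod 7: now compute (1/7).
Reached (1/7) = 1. Collecting the sign flips along the way, the symbol is +1.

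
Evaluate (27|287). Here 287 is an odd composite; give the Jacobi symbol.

1

Reciprocity: 27 ≡ 3 and 287 ≡ 3 (mod 4), so (27/287) = −(287/27).
Reduce top mod 27: now compute (17/27).
Reciprocity: 17 ≡ 1 and 27 ≡ 3 (mod 4), so (17/27) = +(27/17).
Reduce top mod 17: now compute (10/17).
Pull out 2: since 17 ≡ 1 (mod 8), (2/17) = +1.
Reciprocity: 5 ≡ 1 and 17 ≡ 1 (mod 4), so (5/17) = +(17/5).
Reduce top mod 5: now compute (2/5).
Pull out 2: since 5 ≡ 5 (mod 8), (2/5) = -1.
Reached (1/5) = 1. Collecting the sign flips along the way, the symbol is +1.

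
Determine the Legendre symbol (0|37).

0

Top reduces to 0: gcd > 1, so the symbol is 0.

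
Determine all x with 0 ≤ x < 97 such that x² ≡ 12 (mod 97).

97 ≡ 1 (mod 4), so we find a root by search.
Trying successive values, 20² = 400 ≡ 12 (mod 97). The other root is 97 − 20 = 77.

20, 77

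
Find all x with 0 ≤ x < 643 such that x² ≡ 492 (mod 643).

136, 507

Since 643 ≡ 3 (mod 4), a square root of 492 is 492^((643+1)/4) = 492^161 mod 643.
Repeated squaring: 492^2≡296, 492^4≡168, 492^8≡575, 492^16≡123, 492^32≡340, 492^64≡503, 492^128≡310 (mod 643).
492^161 = 492^(128+32+1) ≡ 136 (mod 643).
Check: 136² = 18496 ≡ 492 (mod 643). The two roots are 136 and 507.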